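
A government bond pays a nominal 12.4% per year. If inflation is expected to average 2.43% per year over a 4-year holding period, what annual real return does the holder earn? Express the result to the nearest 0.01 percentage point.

With constant rates the annual real return is the same each year: (1+12.4%)/(1+2.43%) − 1 = 0.09733.

9.73%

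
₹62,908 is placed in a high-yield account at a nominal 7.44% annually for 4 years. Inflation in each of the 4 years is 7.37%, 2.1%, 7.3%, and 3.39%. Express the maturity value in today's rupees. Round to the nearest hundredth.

Nominal value at maturity: ₹62,908 × (1 + 7.44%)^4 ≈ ₹83,824.29.
Price-level factor over 4 years: 1.0737 × 1.021 × 1.073 × 1.0339 ≈ 1.2161494633.
Dividing the nominal maturity value by the price-level factor gives the value in today's money.

₹68,925.98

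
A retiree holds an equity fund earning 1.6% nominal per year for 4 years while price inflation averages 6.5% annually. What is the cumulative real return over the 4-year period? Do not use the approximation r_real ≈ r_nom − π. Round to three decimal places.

-17.172%

The annual real rate is (1+1.6%)/(1+6.5%) − 1 = -4.6009%.
Compounded over 4 years: (1 + -0.046009)^4 − 1 ≈ -0.17172.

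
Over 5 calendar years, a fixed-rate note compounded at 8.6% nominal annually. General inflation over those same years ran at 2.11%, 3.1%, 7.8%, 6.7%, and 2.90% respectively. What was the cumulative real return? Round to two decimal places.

21.23%

Cumulative inflation factor: 1.0211 × 1.031 × 1.078 × 1.067 × 1.0290 ≈ 1.24602.
Nominal growth factor: 1.51060. Real growth factor = 1.51060 / 1.24602 ≈ 1.21234.
Total real return ≈ 21.2338%.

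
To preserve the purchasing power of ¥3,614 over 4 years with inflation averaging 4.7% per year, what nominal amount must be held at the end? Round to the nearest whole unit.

¥4,343

Cumulative price-level factor: (1+4.7%)^4 ≈ 1.2016741717.
Multiplying ¥3,614 by the price-level factor gives the future nominal sum.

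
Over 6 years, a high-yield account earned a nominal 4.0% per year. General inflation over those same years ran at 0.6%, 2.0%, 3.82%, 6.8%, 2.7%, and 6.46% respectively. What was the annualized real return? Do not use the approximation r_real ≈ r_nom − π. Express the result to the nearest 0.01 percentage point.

0.28%

Cumulative inflation factor: 1.006 × 1.020 × 1.0382 × 1.068 × 1.027 × 1.0646 ≈ 1.24396.
Nominal growth factor: 1.26532. Real growth factor = 1.26532 / 1.24396 ≈ 1.01717.
Annualized: 1.01717^(1/6) − 1 ≈ 0.00284.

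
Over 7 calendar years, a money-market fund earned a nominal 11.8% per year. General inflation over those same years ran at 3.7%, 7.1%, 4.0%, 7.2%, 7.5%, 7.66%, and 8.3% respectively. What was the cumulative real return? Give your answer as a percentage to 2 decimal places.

Cumulative inflation factor: 1.037 × 1.071 × 1.040 × 1.072 × 1.075 × 1.0766 × 1.083 ≈ 1.55199.
Nominal growth factor: 2.18320. Real growth factor = 2.18320 / 1.55199 ≈ 1.40671.
Total real return ≈ 40.6711%.

40.67%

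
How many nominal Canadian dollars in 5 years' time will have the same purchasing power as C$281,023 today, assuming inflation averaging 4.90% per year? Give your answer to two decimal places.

C$356,959.80

Cumulative price-level factor: (1+4.90%)^5 ≈ 1.2702155965.
The nominal amount required is C$281,023 scaled up by that factor.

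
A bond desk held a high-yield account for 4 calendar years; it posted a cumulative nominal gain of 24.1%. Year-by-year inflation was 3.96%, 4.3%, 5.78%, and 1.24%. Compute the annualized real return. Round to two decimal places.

1.68%

Cumulative inflation factor: 1.0396 × 1.043 × 1.0578 × 1.0124 ≈ 1.16120.
Nominal growth factor: 1.24100. Real growth factor = 1.24100 / 1.16120 ≈ 1.06872.
Annualized: 1.06872^(1/4) − 1 ≈ 0.01676.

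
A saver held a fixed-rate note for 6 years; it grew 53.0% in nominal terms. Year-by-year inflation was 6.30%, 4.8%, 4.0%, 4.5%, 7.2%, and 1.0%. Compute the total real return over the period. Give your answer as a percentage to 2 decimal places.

Cumulative inflation factor: 1.0630 × 1.048 × 1.040 × 1.045 × 1.072 × 1.010 ≈ 1.31087.
Nominal growth factor: 1.53000. Real growth factor = 1.53000 / 1.31087 ≈ 1.16716.
Total real return ≈ 16.7162%.

16.72%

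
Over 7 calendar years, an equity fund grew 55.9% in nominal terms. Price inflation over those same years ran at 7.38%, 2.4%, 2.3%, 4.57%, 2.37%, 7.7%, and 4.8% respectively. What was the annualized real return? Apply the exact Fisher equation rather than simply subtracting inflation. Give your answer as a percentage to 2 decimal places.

1.98%

Cumulative inflation factor: 1.0738 × 1.024 × 1.023 × 1.0457 × 1.0237 × 1.077 × 1.048 ≈ 1.35911.
Nominal growth factor: 1.55900. Real growth factor = 1.55900 / 1.35911 ≈ 1.14707.
Annualized: 1.14707^(1/7) − 1 ≈ 0.01980.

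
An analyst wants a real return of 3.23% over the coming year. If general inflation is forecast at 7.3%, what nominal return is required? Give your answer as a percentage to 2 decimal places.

By the Fisher equation, 1 + r_nom = (1 + 3.23%)(1 + 7.3%) = 1.0323 × 1.073 = 1.1076579.
So r_nom = 10.76579%.

10.77%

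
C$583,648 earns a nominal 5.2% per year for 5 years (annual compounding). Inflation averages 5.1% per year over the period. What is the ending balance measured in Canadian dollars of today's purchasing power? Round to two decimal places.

C$586,429.92

Nominal value at maturity: C$583,648 × (1 + 5.2%)^5 ≈ C$752,020.54.
Price-level factor over 5 years: (1 + 5.1%)^5 ≈ 1.2823706810.
The maturity value deflated by that factor is the answer in today's purchasing power.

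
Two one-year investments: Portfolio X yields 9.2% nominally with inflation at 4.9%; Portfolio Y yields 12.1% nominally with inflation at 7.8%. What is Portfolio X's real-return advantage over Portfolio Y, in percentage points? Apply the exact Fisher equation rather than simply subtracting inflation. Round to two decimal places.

0.11

Portfolio X real return: 1.092/1.049 − 1 = 4.099%.
Portfolio Y real return: 1.121/1.078 − 1 = 3.989%.
Difference: 4.099 − 3.989 = 0.110 pp.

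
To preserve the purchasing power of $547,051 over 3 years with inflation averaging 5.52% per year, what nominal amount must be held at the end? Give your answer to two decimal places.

$642,735.32

Cumulative price-level factor: (1+5.52%)^3 ≈ 1.1749093166.
The nominal amount required is $547,051 scaled up by that factor.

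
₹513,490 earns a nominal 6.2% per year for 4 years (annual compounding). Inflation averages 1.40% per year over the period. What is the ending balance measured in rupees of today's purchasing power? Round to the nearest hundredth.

₹617,843.15

Nominal value at maturity: ₹513,490 × (1 + 6.2%)^4 ≈ ₹653,175.76.
Price-level factor over 4 years: (1 + 1.40%)^4 ≈ 1.0571870144.
Dividing the nominal maturity value by the price-level factor gives the value in today's money.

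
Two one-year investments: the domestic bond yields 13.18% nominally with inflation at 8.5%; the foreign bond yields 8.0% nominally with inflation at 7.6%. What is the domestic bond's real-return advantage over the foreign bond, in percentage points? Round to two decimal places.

3.94

The domestic bond real return: 1.1318/1.085 − 1 = 4.313%.
The foreign bond real return: 1.080/1.076 − 1 = 0.372%.
Difference: 4.313 − 0.372 = 3.941 pp.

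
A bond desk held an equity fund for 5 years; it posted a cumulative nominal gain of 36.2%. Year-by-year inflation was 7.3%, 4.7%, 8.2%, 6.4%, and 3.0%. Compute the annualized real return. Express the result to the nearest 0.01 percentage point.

Cumulative inflation factor: 1.073 × 1.047 × 1.082 × 1.064 × 1.030 ≈ 1.33215.
Nominal growth factor: 1.36200. Real growth factor = 1.36200 / 1.33215 ≈ 1.02241.
Annualized: 1.02241^(1/5) − 1 ≈ 0.00444.

0.44%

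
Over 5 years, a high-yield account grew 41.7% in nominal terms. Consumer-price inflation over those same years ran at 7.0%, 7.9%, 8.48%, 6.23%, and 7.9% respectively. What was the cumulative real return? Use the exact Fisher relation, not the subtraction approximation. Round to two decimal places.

-1.29%

Cumulative inflation factor: 1.070 × 1.079 × 1.0848 × 1.0623 × 1.079 ≈ 1.43557.
Nominal growth factor: 1.41700. Real growth factor = 1.41700 / 1.43557 ≈ 0.98707.
Total real return ≈ -1.2934%.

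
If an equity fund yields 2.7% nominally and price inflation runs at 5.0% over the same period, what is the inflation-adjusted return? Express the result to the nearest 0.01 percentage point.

-2.19%

Real return via the Fisher equation: (1 + 2.7%)/(1 + 5.0%) − 1 = 1.027/1.050 − 1 ≈ -0.02190.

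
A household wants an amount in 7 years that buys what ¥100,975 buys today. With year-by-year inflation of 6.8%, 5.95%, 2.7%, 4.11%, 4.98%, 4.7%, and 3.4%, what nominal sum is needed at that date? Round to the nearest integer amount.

Cumulative price-level factor: 1.068 × 1.0595 × 1.027 × 1.0411 × 1.0498 × 1.047 × 1.034 ≈ 1.3750196123.
The nominal amount required is ¥100,975 scaled up by that factor.

¥138,843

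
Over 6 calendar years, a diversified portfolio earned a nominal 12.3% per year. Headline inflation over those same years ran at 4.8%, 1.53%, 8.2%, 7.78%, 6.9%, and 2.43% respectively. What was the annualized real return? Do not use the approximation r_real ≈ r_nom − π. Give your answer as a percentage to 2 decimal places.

Cumulative inflation factor: 1.048 × 1.0153 × 1.082 × 1.0778 × 1.069 × 1.0243 ≈ 1.35871.
Nominal growth factor: 2.00576. Real growth factor = 2.00576 / 1.35871 ≈ 1.47622.
Annualized: 1.47622^(1/6) − 1 ≈ 0.06707.

6.71%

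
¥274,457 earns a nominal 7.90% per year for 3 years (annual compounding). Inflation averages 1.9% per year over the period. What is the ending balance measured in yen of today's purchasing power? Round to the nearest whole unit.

¥325,849

Nominal value at maturity: ¥274,457 × (1 + 7.90%)^3 ≈ ¥344,777.
Price-level factor over 3 years: (1 + 1.9%)^3 = 1.058089859.
Dividing the nominal maturity value by the price-level factor gives the value in today's money.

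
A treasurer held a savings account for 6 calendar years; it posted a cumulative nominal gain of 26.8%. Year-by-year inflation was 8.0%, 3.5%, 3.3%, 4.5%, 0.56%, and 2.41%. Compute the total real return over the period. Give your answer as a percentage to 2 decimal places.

Cumulative inflation factor: 1.080 × 1.035 × 1.033 × 1.045 × 1.0056 × 1.0241 ≈ 1.24265.
Nominal growth factor: 1.26800. Real growth factor = 1.26800 / 1.24265 ≈ 1.02040.
Total real return ≈ 2.0401%.

2.04%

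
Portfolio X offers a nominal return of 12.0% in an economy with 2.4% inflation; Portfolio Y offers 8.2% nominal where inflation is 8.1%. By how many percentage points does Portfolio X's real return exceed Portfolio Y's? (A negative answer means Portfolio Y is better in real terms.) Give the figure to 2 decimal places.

Portfolio X real return: 1.120/1.024 − 1 = 9.375%.
Portfolio Y real return: 1.082/1.081 − 1 = 0.093%.
Difference: 9.375 − 0.093 = 9.282 pp.

9.28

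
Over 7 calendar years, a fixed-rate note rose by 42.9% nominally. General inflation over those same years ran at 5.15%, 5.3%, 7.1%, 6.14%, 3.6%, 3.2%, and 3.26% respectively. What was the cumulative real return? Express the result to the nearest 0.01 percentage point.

2.84%

Cumulative inflation factor: 1.0515 × 1.053 × 1.071 × 1.0614 × 1.036 × 1.032 × 1.0326 ≈ 1.38956.
Nominal growth factor: 1.42900. Real growth factor = 1.42900 / 1.38956 ≈ 1.02838.
Total real return ≈ 2.8382%.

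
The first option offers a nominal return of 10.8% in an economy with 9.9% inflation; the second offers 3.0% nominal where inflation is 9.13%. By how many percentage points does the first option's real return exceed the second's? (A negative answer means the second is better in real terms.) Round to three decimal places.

6.436

The first option real return: 1.108/1.099 − 1 = 0.8189%.
The second real return: 1.030/1.0913 − 1 = -5.6172%.
Difference: 0.8189 − (-5.6172) = 6.4361 pp.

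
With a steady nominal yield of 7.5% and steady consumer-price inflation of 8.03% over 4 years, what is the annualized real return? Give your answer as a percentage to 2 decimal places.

With constant rates the annual real return is the same each year: (1+7.5%)/(1+8.03%) − 1 = -0.00491.

-0.49%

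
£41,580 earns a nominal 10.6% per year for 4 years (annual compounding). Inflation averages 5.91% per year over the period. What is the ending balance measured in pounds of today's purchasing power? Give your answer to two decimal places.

£49,448.96

Nominal value at maturity: £41,580 × (1 + 10.6%)^4 ≈ £62,216.42.
Price-level factor over 4 years: (1 + 5.91%)^4 ≈ 1.2581947600.
Dividing the nominal maturity value by the price-level factor gives the value in today's money.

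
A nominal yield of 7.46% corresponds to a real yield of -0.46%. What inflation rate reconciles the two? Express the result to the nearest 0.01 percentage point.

From (1+r_nom) = (1+r_real)(1+π), we get 1+π = (1 + 7.46%)/(1 − 0.46%) = 1.0746/0.9954 ≈ 1.07957.
So π ≈ 7.9566%.

7.96%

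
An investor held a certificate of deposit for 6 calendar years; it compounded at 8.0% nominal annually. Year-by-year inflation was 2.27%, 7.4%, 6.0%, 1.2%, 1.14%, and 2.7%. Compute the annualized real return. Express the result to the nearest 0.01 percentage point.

4.42%

Cumulative inflation factor: 1.0227 × 1.074 × 1.060 × 1.012 × 1.0114 × 1.027 ≈ 1.22386.
Nominal growth factor: 1.58687. Real growth factor = 1.58687 / 1.22386 ≈ 1.29661.
Annualized: 1.29661^(1/6) − 1 ≈ 0.04424.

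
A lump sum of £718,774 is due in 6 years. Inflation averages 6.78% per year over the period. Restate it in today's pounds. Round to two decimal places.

£484,900.75

Price-level factor over 6 years: (1 + 6.78%)^6 ≈ 1.4823115723.
Purchasing power today: £718,774 divided by that factor.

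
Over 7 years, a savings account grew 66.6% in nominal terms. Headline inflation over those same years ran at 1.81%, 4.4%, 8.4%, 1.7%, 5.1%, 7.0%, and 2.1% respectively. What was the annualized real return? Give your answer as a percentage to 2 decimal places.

Cumulative inflation factor: 1.0181 × 1.044 × 1.084 × 1.017 × 1.051 × 1.070 × 1.021 ≈ 1.34541.
Nominal growth factor: 1.66600. Real growth factor = 1.66600 / 1.34541 ≈ 1.23829.
Annualized: 1.23829^(1/7) − 1 ≈ 0.03100.

3.10%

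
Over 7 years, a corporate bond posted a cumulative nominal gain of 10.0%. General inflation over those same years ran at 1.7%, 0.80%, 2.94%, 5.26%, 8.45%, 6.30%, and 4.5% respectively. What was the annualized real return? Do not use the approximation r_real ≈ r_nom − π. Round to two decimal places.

Cumulative inflation factor: 1.017 × 1.0080 × 1.0294 × 1.0526 × 1.0845 × 1.0630 × 1.045 ≈ 1.33816.
Nominal growth factor: 1.10000. Real growth factor = 1.10000 / 1.33816 ≈ 0.82202.
Annualized: 0.82202^(1/7) − 1 ≈ -0.02761.

-2.76%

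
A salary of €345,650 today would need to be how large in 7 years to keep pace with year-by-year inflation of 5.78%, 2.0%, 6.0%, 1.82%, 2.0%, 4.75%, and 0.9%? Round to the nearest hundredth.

€433,934.94

Cumulative price-level factor: 1.0578 × 1.020 × 1.060 × 1.0182 × 1.020 × 1.0475 × 1.009 ≈ 1.2554171641.
The nominal amount required is €345,650 scaled up by that factor.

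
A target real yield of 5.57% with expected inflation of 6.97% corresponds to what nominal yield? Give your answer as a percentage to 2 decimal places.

By the Fisher equation, 1 + r_nom = (1 + 5.57%)(1 + 6.97%) = 1.0557 × 1.0697 = 1.12928229.
So r_nom = 12.928229%.

12.93%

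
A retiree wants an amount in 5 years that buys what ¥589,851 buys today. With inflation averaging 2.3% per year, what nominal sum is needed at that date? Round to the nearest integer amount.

¥660,877

Cumulative price-level factor: (1+2.3%)^5 ≈ 1.1204130756.
The nominal amount required is ¥589,851 scaled up by that factor.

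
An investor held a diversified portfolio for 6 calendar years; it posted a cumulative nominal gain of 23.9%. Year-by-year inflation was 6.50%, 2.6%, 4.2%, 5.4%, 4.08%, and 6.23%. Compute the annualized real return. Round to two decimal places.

-1.14%

Cumulative inflation factor: 1.0650 × 1.026 × 1.042 × 1.054 × 1.0408 × 1.0623 ≈ 1.32684.
Nominal growth factor: 1.23900. Real growth factor = 1.23900 / 1.32684 ≈ 0.93379.
Annualized: 0.93379^(1/6) − 1 ≈ -0.01135.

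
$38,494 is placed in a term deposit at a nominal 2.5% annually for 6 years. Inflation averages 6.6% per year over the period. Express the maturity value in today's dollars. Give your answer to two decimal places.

Nominal value at maturity: $38,494 × (1 + 2.5%)^6 ≈ $44,641.24.
Price-level factor over 6 years: (1 + 6.6%)^6 ≈ 1.4673821377.
Dividing the nominal maturity value by the price-level factor gives the value in today's money.

$30,422.37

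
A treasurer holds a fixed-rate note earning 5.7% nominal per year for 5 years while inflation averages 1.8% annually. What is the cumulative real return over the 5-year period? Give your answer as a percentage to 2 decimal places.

20.68%

The annual real rate is (1+5.7%)/(1+1.8%) − 1 = 3.8310%.
Compounded over 5 years: (1 + 0.038310)^5 − 1 ≈ 0.20680.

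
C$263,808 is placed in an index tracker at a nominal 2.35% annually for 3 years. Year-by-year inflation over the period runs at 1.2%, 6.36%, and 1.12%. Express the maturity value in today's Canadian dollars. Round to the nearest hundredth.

C$259,869.67

Nominal value at maturity: C$263,808 × (1 + 2.35%)^3 ≈ C$282,846.95.
Price-level factor over 3 years: 1.012 × 1.0636 × 1.0112 ≈ 1.0884184678.
Dividing the nominal maturity value by the price-level factor gives the value in today's money.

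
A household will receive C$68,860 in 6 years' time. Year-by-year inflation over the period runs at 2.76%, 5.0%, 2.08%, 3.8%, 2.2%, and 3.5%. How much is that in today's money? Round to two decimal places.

C$56,940.90

Price-level factor over 6 years: 1.0276 × 1.050 × 1.0208 × 1.038 × 1.022 × 1.035 ≈ 1.2093239534.
Purchasing power today: C$68,860 divided by that factor.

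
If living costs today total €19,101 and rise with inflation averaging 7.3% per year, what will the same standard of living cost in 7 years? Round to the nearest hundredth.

€31,279.09

Cumulative price-level factor: (1+7.3%)^7 ≈ 1.6375631383.
The nominal amount required is €19,101 scaled up by that factor.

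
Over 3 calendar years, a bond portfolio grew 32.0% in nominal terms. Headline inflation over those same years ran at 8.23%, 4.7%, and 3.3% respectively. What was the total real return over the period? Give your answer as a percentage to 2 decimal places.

12.77%

Cumulative inflation factor: 1.0823 × 1.047 × 1.033 ≈ 1.17056.
Nominal growth factor: 1.32000. Real growth factor = 1.32000 / 1.17056 ≈ 1.12766.
Total real return ≈ 12.7663%.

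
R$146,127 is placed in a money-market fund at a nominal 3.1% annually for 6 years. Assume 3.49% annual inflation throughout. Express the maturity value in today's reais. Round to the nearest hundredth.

R$142,853.91

Nominal value at maturity: R$146,127 × (1 + 3.1%)^6 ≈ R$175,502.16.
Price-level factor over 6 years: (1 + 3.49%)^6 ≈ 1.2285428867.
The maturity value deflated by that factor is the answer in today's purchasing power.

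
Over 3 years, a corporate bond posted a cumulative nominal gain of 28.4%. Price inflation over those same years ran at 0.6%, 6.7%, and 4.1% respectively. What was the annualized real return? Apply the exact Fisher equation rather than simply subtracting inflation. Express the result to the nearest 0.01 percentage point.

4.74%

Cumulative inflation factor: 1.006 × 1.067 × 1.041 ≈ 1.11741.
Nominal growth factor: 1.28400. Real growth factor = 1.28400 / 1.11741 ≈ 1.14908.
Annualized: 1.14908^(1/3) − 1 ≈ 0.04741.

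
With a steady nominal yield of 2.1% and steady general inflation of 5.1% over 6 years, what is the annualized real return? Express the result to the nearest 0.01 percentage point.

-2.85%

With constant rates the annual real return is the same each year: (1+2.1%)/(1+5.1%) − 1 = -0.02854.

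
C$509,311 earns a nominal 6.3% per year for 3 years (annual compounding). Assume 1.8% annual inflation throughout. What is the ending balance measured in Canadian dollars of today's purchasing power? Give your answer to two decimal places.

Nominal value at maturity: C$509,311 × (1 + 6.3%)^3 ≈ C$611,762.50.
Price-level factor over 3 years: (1 + 1.8%)^3 = 1.054977832.
The maturity value deflated by that factor is the answer in today's purchasing power.

C$579,881.85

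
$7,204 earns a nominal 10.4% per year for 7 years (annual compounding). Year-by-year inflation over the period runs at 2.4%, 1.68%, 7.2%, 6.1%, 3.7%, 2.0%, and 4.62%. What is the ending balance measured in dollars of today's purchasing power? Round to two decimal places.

Nominal value at maturity: $7,204 × (1 + 10.4%)^7 ≈ $14,399.83.
Price-level factor over 7 years: 1.024 × 1.0168 × 1.072 × 1.061 × 1.037 × 1.020 × 1.0462 ≈ 1.3105068861.
Dividing the nominal maturity value by the price-level factor gives the value in today's money.

$10,987.98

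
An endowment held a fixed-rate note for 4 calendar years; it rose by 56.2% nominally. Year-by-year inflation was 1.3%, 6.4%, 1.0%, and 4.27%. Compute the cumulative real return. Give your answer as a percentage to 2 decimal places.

Cumulative inflation factor: 1.013 × 1.064 × 1.010 × 1.0427 ≈ 1.13509.
Nominal growth factor: 1.56200. Real growth factor = 1.56200 / 1.13509 ≈ 1.37610.
Total real return ≈ 37.6098%.

37.61%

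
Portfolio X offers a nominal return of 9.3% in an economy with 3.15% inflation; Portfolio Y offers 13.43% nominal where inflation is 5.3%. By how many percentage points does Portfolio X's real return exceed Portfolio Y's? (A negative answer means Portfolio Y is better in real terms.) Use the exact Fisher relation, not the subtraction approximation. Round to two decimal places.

-1.76

Portfolio X real return: 1.093/1.0315 − 1 = 5.962%.
Portfolio Y real return: 1.1343/1.053 − 1 = 7.721%.
Difference: 5.962 − 7.721 = -1.759 pp.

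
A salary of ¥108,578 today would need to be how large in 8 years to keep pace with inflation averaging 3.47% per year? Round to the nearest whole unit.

¥142,645

Cumulative price-level factor: (1+3.47%)^8 ≈ 1.3137586627.
The nominal amount required is ¥108,578 scaled up by that factor.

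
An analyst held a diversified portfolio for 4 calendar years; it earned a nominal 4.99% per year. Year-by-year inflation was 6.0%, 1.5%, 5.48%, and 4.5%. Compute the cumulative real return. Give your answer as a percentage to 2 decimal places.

Cumulative inflation factor: 1.060 × 1.015 × 1.0548 × 1.045 ≈ 1.18593.
Nominal growth factor: 1.21504. Real growth factor = 1.21504 / 1.18593 ≈ 1.02455.
Total real return ≈ 2.4551%.

2.46%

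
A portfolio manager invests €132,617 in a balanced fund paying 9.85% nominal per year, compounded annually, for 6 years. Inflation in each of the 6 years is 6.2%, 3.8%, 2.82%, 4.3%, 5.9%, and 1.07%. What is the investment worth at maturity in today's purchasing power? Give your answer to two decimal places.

€184,160.96

Nominal value at maturity: €132,617 × (1 + 9.85%)^6 ≈ €233,023.42.
Price-level factor over 6 years: 1.062 × 1.038 × 1.0282 × 1.043 × 1.059 × 1.0107 ≈ 1.2653247530.
The maturity value deflated by that factor is the answer in today's purchasing power.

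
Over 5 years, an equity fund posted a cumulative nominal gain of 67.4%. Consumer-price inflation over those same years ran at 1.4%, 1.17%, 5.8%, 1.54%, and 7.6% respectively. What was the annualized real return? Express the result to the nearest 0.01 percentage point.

Cumulative inflation factor: 1.014 × 1.0117 × 1.058 × 1.0154 × 1.076 ≈ 1.18584.
Nominal growth factor: 1.67400. Real growth factor = 1.67400 / 1.18584 ≈ 1.41166.
Annualized: 1.41166^(1/5) − 1 ≈ 0.07139.

7.14%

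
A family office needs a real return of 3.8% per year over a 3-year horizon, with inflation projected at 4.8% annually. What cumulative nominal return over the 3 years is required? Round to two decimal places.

Required annual nominal rate: (1+3.8%)(1+4.8%) − 1 = 8.7824%.
Cumulative over 3 years: (1 + 0.087824)^3 − 1 ≈ 0.28729.

28.73%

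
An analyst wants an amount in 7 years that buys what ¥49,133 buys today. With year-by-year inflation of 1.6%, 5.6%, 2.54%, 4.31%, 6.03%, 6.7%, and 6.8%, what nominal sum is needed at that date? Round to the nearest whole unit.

¥68,126

Cumulative price-level factor: 1.016 × 1.056 × 1.0254 × 1.0431 × 1.0603 × 1.067 × 1.068 ≈ 1.3865684632.
The nominal amount required is ¥49,133 scaled up by that factor.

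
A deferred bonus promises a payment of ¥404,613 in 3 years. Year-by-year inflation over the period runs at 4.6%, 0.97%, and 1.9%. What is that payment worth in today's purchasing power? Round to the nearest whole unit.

Price-level factor over 3 years: 1.046 × 1.0097 × 1.019 = 1.0762129778.
Purchasing power today: ¥404,613 divided by that factor.

¥375,960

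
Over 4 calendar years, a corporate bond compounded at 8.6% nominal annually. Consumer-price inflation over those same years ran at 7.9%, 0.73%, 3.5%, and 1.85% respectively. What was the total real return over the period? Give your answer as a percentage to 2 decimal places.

Cumulative inflation factor: 1.079 × 1.0073 × 1.035 × 1.0185 ≈ 1.14573.
Nominal growth factor: 1.39097. Real growth factor = 1.39097 / 1.14573 ≈ 1.21405.
Total real return ≈ 21.4053%.

21.41%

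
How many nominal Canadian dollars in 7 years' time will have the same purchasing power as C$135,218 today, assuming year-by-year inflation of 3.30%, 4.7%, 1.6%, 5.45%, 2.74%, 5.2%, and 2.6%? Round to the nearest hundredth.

Cumulative price-level factor: 1.0330 × 1.047 × 1.016 × 1.0545 × 1.0274 × 1.052 × 1.026 ≈ 1.2849610315.
Multiplying C$135,218 by the price-level factor gives the future nominal sum.

C$173,749.86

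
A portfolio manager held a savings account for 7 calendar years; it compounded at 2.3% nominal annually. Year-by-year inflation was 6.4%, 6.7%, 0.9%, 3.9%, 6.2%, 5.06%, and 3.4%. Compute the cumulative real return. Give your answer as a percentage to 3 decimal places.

Cumulative inflation factor: 1.064 × 1.067 × 1.009 × 1.039 × 1.062 × 1.0506 × 1.034 ≈ 1.37308.
Nominal growth factor: 1.17254. Real growth factor = 1.17254 / 1.37308 ≈ 0.85395.
Total real return ≈ -14.6047%.

-14.605%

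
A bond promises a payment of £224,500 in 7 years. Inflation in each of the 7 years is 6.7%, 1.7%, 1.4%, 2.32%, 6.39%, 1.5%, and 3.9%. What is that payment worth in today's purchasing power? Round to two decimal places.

Price-level factor over 7 years: 1.067 × 1.017 × 1.014 × 1.0232 × 1.0639 × 1.015 × 1.039 ≈ 1.2631829571.
Purchasing power today: £224,500 divided by that factor.

£177,725.64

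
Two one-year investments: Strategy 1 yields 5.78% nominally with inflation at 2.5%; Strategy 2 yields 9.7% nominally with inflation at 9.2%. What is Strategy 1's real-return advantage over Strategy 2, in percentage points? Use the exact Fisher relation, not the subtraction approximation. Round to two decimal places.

2.74

Strategy 1 real return: 1.0578/1.025 − 1 = 3.200%.
Strategy 2 real return: 1.097/1.092 − 1 = 0.458%.
Difference: 3.200 − 0.458 = 2.742 pp.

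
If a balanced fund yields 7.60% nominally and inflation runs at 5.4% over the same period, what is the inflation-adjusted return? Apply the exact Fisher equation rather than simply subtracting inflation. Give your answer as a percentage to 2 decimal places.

Real return via the Fisher equation: (1 + 7.60%)/(1 + 5.4%) − 1 = 1.0760/1.054 − 1 ≈ 0.02087.

2.09%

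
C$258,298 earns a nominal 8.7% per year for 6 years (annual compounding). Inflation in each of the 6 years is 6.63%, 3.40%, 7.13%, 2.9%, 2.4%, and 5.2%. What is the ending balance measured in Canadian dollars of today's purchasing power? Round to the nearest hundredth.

Nominal value at maturity: C$258,298 × (1 + 8.7%)^6 ≈ C$426,087.02.
Price-level factor over 6 years: 1.0663 × 1.0340 × 1.0713 × 1.029 × 1.024 × 1.052 ≈ 1.3093089124.
Dividing the nominal maturity value by the price-level factor gives the value in today's money.

C$325,428.95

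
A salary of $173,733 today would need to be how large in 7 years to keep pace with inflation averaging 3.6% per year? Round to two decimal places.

$222,536.17

Cumulative price-level factor: (1+3.6%)^7 ≈ 1.2809090317.
Multiplying $173,733 by the price-level factor gives the future nominal sum.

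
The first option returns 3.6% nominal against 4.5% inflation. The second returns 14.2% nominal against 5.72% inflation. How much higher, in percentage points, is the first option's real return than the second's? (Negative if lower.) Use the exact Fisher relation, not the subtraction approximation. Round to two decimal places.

-8.88

The first option real return: 1.036/1.045 − 1 = -0.861%.
The second real return: 1.142/1.0572 − 1 = 8.021%.
Difference: -0.861 − 8.021 = -8.882 pp.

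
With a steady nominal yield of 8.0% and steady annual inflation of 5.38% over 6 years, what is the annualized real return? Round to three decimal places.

With constant rates the annual real return is the same each year: (1+8.0%)/(1+5.38%) − 1 = 0.02486.

2.486%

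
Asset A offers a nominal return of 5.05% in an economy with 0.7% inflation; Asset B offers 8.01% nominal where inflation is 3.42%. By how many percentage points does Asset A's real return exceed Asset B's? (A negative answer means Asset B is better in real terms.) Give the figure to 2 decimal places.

Asset A real return: 1.0505/1.007 − 1 = 4.320%.
Asset B real return: 1.0801/1.0342 − 1 = 4.438%.
Difference: 4.320 − 4.438 = -0.118 pp.

-0.12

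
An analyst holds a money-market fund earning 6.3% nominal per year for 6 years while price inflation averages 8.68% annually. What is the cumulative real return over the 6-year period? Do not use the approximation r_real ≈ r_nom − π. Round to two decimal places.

The annual real rate is (1+6.3%)/(1+8.68%) − 1 = -2.1899%.
Compounded over 6 years: (1 + -0.021899)^6 − 1 ≈ -0.12441.

-12.44%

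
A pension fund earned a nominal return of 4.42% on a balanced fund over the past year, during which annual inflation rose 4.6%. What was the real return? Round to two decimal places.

Real return via the Fisher equation: (1 + 4.42%)/(1 + 4.6%) − 1 = 1.0442/1.046 − 1 ≈ -0.00172.

-0.17%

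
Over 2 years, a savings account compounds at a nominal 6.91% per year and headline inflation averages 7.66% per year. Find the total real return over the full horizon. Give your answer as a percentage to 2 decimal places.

The annual real rate is (1+6.91%)/(1+7.66%) − 1 = -0.6966%.
Compounded over 2 years: (1 + -0.006966)^2 − 1 ≈ -0.01388.

-1.39%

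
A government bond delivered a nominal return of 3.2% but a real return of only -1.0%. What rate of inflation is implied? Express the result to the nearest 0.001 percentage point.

4.242%

From (1+r_nom) = (1+r_real)(1+π), we get 1+π = (1 + 3.2%)/(1 − 1.0%) = 1.032/0.990 ≈ 1.04242.
So π ≈ 4.2424%.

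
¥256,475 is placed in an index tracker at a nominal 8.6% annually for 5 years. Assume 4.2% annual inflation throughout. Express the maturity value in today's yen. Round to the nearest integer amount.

Nominal value at maturity: ¥256,475 × (1 + 8.6%)^5 ≈ ¥387,431.
Price-level factor over 5 years: (1 + 4.2%)^5 ≈ 1.2283965692.
The maturity value deflated by that factor is the answer in today's purchasing power.

¥315,396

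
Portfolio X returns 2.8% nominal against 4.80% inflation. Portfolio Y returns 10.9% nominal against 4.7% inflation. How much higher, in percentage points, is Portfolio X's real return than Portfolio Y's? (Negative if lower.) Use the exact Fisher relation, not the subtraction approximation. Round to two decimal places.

-7.83

Portfolio X real return: 1.028/1.0480 − 1 = -1.908%.
Portfolio Y real return: 1.109/1.047 − 1 = 5.922%.
Difference: -1.908 − 5.922 = -7.830 pp.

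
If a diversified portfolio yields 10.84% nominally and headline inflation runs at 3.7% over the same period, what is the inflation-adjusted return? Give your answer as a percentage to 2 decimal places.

Real return via the Fisher equation: (1 + 10.84%)/(1 + 3.7%) − 1 = 1.1084/1.037 − 1 ≈ 0.06885.

6.89%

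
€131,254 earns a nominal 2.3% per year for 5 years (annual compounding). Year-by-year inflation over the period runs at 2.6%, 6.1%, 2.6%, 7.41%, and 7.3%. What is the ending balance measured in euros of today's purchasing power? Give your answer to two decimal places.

€114,244.73

Nominal value at maturity: €131,254 × (1 + 2.3%)^5 ≈ €147,058.70.
Price-level factor over 5 years: 1.026 × 1.061 × 1.026 × 1.0741 × 1.073 ≈ 1.2872252316.
The maturity value deflated by that factor is the answer in today's purchasing power.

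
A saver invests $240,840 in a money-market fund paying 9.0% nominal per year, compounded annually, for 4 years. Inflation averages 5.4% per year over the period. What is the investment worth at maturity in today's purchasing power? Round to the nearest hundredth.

Nominal value at maturity: $240,840 × (1 + 9.0%)^4 ≈ $339,965.31.
Price-level factor over 4 years: (1 + 5.4%)^4 ≈ 1.2341343591.
The maturity value deflated by that factor is the answer in today's purchasing power.

$275,468.64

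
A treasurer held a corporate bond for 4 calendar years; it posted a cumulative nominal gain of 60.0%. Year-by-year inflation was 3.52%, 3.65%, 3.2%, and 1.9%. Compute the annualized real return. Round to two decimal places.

Cumulative inflation factor: 1.0352 × 1.0365 × 1.032 × 1.019 ≈ 1.12836.
Nominal growth factor: 1.60000. Real growth factor = 1.60000 / 1.12836 ≈ 1.41799.
Annualized: 1.41799^(1/4) − 1 ≈ 0.09123.

9.12%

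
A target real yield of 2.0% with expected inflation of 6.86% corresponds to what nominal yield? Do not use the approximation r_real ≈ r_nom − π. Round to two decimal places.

By the Fisher equation, 1 + r_nom = (1 + 2.0%)(1 + 6.86%) = 1.020 × 1.0686 = 1.089972.
So r_nom = 8.9972%.

9.00%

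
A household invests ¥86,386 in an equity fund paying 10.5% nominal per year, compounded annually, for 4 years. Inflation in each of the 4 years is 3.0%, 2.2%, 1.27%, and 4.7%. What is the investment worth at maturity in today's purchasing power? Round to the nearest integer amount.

Nominal value at maturity: ¥86,386 × (1 + 10.5%)^4 ≈ ¥128,793.
Price-level factor over 4 years: 1.030 × 1.022 × 1.0127 × 1.047 ≈ 1.1161321348.
The maturity value deflated by that factor is the answer in today's purchasing power.

¥115,392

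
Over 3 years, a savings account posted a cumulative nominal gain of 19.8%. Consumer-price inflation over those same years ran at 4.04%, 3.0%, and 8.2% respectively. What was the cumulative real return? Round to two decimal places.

3.32%

Cumulative inflation factor: 1.0404 × 1.030 × 1.082 ≈ 1.15948.
Nominal growth factor: 1.19800. Real growth factor = 1.19800 / 1.15948 ≈ 1.03322.
Total real return ≈ 3.3218%.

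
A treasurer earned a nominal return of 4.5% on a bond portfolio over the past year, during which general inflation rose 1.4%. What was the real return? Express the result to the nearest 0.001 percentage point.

3.057%

Real return via the Fisher equation: (1 + 4.5%)/(1 + 1.4%) − 1 = 1.045/1.014 − 1 ≈ 0.03057.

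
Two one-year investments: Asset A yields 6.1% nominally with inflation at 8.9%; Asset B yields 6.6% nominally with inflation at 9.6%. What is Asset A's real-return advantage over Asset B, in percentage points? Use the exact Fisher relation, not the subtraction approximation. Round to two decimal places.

0.17

Asset A real return: 1.061/1.089 − 1 = -2.571%.
Asset B real return: 1.066/1.096 − 1 = -2.737%.
Difference: -2.571 − (-2.737) = 0.166 pp.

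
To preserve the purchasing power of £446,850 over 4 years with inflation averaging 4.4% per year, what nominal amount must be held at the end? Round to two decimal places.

£530,840.14

Cumulative price-level factor: (1+4.4%)^4 ≈ 1.1879604841.
The nominal amount required is £446,850 scaled up by that factor.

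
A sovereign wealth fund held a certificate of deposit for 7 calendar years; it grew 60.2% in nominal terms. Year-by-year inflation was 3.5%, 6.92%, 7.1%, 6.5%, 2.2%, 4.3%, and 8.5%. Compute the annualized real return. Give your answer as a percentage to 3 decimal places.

Cumulative inflation factor: 1.035 × 1.0692 × 1.071 × 1.065 × 1.022 × 1.043 × 1.085 ≈ 1.45983.
Nominal growth factor: 1.60200. Real growth factor = 1.60200 / 1.45983 ≈ 1.09739.
Annualized: 1.09739^(1/7) − 1 ≈ 0.01336.

1.336%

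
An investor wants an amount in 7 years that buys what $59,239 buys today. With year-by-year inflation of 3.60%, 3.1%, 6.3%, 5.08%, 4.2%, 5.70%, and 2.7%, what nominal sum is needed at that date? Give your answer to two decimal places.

Cumulative price-level factor: 1.0360 × 1.031 × 1.063 × 1.0508 × 1.042 × 1.0570 × 1.027 ≈ 1.3495373206.
The nominal amount required is $59,239 scaled up by that factor.

$79,945.24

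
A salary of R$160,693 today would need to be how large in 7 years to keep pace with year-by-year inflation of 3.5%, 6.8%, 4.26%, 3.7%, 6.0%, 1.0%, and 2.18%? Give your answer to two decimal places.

Cumulative price-level factor: 1.035 × 1.068 × 1.0426 × 1.037 × 1.060 × 1.010 × 1.0218 ≈ 1.3073781333.
The nominal amount required is R$160,693 scaled up by that factor.

R$210,086.51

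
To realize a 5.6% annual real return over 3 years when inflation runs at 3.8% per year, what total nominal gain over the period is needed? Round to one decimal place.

Required annual nominal rate: (1+5.6%)(1+3.8%) − 1 = 9.6128%.
Cumulative over 3 years: (1 + 0.096128)^3 − 1 ≈ 0.31699.

31.7%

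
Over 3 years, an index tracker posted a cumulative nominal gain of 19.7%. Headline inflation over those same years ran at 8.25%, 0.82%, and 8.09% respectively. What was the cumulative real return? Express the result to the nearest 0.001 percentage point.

Cumulative inflation factor: 1.0825 × 1.0082 × 1.0809 ≈ 1.17967.
Nominal growth factor: 1.19700. Real growth factor = 1.19700 / 1.17967 ≈ 1.01469.
Total real return ≈ 1.4692%.

1.469%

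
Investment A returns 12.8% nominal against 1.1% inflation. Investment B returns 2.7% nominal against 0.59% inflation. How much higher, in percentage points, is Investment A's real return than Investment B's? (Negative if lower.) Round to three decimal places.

Investment A real return: 1.128/1.011 − 1 = 11.5727%.
Investment B real return: 1.027/1.0059 − 1 = 2.0976%.
Difference: 11.5727 − 2.0976 = 9.4751 pp.

9.475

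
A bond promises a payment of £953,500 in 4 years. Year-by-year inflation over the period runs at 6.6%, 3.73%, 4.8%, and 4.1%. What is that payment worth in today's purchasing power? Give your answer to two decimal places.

Price-level factor over 4 years: 1.066 × 1.0373 × 1.048 × 1.041 ≈ 1.2063507394.
Purchasing power today: £953,500 divided by that factor.

£790,400.31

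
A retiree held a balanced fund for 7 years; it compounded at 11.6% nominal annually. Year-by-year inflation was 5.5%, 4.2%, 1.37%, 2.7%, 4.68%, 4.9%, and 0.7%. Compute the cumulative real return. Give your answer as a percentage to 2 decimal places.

70.37%

Cumulative inflation factor: 1.055 × 1.042 × 1.0137 × 1.027 × 1.0468 × 1.049 × 1.007 ≈ 1.26552.
Nominal growth factor: 2.15600. Real growth factor = 2.15600 / 1.26552 ≈ 1.70365.
Total real return ≈ 70.3651%.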